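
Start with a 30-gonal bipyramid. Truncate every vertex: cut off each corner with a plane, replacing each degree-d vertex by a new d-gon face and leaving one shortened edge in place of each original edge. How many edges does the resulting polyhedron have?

The base solid has V = 32, E = 90, F = 60.
Truncation replaces each original edge-end by a new vertex, so V′ = 2E = 180.
Each original edge survives, and each old vertex of degree d contributes d new edges; summing degrees gives Σd = 2E, so E′ = E + 2E = 3E = 270.
Each original face survives and each original vertex becomes one new face: F′ = F + V = 92.

270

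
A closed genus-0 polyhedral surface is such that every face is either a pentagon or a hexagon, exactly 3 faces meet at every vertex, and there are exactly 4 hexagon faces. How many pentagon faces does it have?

12

Let x be the number of pentagons; then F = 4 + x.
Edge–face incidences: 2E = 6·4 + 5·x = 24 + 5x.
Every vertex has degree 3, so 3V = 2E.
Euler: V − E + F = 2 ⇒ (2E)/3 − E + (4 + x) = 2.
Multiply by 6: 2·(2E) − 3·(2E) + 6·(4 + x) = 12, i.e. 24 + 6x − (24 + 5x) = 12.
Collecting terms: x = 12.
Then 2E = 24 + 5·12 = 84, so E = 42, V = 2E/3 = 28, F = 4 + 12 = 16.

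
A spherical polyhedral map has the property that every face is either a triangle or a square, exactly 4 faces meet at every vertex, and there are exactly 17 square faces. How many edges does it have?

Let x be the number of triangles; then F = 17 + x.
Edge–face incidences: 2E = 4·17 + 3·x = 68 + 3x.
Every vertex has degree 4, so 4V = 2E.
Euler: V − E + F = 2 ⇒ (2E)/4 − E + (17 + x) = 2.
Multiply by 8: 2·(2E) − 4·(2E) + 8·(17 + x) = 16, i.e. 136 + 8x − 2·(68 + 3x) = 16.
Collecting terms: 2x = 16, so x = 8.
Then 2E = 68 + 3·8 = 92, so E = 46, V = 2E/4 = 23, F = 17 + 8 = 25.

46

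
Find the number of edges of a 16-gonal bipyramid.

A bipyramid over an n-gon has 2n triangular faces and n + 2 vertices: V = 16 + 2 = 18, E = 3·16 = 48, F = 2·16 = 32.
Check: V − E + F = 18 − 48 + 32 = 2.

48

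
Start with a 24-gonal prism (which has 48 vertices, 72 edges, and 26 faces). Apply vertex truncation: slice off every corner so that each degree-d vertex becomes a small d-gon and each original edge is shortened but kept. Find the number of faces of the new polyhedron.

74

Truncation replaces each original edge-end by a new vertex, so V′ = 2E = 144.
Each original edge survives, and each old vertex of degree d contributes d new edges; summing degrees gives Σd = 2E, so E′ = E + 2E = 3E = 216.
Each original face survives and each original vertex becomes one new face: F′ = F + V = 74.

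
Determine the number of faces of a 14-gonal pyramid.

A pyramid on an n-gon base has one n-gon and n triangles: V = 14 + 1 = 15, E = 2·14 = 28, F = 14 + 1 = 15.
Check: V − E + F = 15 − 28 + 15 = 2.

15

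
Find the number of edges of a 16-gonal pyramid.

32

A pyramid on an n-gon base has one n-gon and n triangles: V = 16 + 1 = 17, E = 2·16 = 32, F = 16 + 1 = 17.
Check: V − E + F = 17 − 32 + 17 = 2.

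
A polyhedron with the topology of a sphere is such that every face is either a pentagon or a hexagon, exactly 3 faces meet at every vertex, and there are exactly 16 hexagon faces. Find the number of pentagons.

12

Let x be the number of pentagons; then F = 16 + x.
Edge–face incidences: 2E = 6·16 + 5·x = 96 + 5x.
Every vertex has degree 3, so 3V = 2E.
Euler: V − E + F = 2 ⇒ (2E)/3 − E + (16 + x) = 2.
Multiply by 6: 2·(2E) − 3·(2E) + 6·(16 + x) = 12, i.e. 96 + 6x − (96 + 5x) = 12.
Collecting terms: x = 12.
Then 2E = 96 + 5·12 = 156, so E = 78, V = 2E/3 = 52, F = 16 + 12 = 28.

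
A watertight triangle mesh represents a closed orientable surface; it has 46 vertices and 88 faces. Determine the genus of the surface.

0

Every face is a triangle, so 2E = 3·88 = 264, giving E = 132.
χ = V − E + F = 46 − 132 + 88 = 2.
For a closed orientable surface χ = 2 − 2g, so g = (2 − (2))/2 = 0.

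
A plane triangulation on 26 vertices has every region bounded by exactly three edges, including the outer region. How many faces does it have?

In a plane triangulation 3F = 2E and V − E + F = 2, so F = 2V − 4 = 2·26 − 4 = 48.

48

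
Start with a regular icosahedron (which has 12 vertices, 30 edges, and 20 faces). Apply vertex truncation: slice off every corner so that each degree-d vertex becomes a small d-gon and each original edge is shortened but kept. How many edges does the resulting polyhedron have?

90

Truncation replaces each original edge-end by a new vertex, so V′ = 2E = 60.
Each original edge survives, and each old vertex of degree d contributes d new edges; summing degrees gives Σd = 2E, so E′ = E + 2E = 3E = 90.
Each original face survives and each original vertex becomes one new face: F′ = F + V = 32.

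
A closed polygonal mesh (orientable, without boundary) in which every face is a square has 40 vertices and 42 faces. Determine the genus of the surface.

2

Every face is a square, so 2E = 4·42 = 168, giving E = 84.
χ = V − E + F = 40 − 84 + 42 = -2.
For a closed orientable surface χ = 2 − 2g, so g = (2 − (-2))/2 = 2.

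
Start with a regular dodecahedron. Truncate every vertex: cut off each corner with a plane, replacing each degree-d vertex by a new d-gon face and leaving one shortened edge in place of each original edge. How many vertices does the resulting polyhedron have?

The base solid has V = 20, E = 30, F = 12.
Truncation replaces each original edge-end by a new vertex, so V′ = 2E = 60.
Each original edge survives, and each old vertex of degree d contributes d new edges; summing degrees gives Σd = 2E, so E′ = E + 2E = 3E = 90.
Each original face survives and each original vertex becomes one new face: F′ = F + V = 32.

60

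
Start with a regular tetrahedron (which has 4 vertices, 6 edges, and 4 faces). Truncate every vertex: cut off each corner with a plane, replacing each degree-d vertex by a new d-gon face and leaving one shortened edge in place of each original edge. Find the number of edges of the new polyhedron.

18

Truncation replaces each original edge-end by a new vertex, so V′ = 2E = 12.
Each original edge survives, and each old vertex of degree d contributes d new edges; summing degrees gives Σd = 2E, so E′ = E + 2E = 3E = 18.
Each original face survives and each original vertex becomes one new face: F′ = F + V = 8.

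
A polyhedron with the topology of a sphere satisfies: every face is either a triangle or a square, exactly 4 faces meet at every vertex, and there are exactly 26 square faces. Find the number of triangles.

Let x be the number of triangles; then F = 26 + x.
Edge–face incidences: 2E = 4·26 + 3·x = 104 + 3x.
Every vertex has degree 4, so 4V = 2E.
Euler: V − E + F = 2 ⇒ (2E)/4 − E + (26 + x) = 2.
Multiply by 8: 2·(2E) − 4·(2E) + 8·(26 + x) = 16, i.e. 208 + 8x − 2·(104 + 3x) = 16.
Collecting terms: 2x = 16, so x = 8.
Then 2E = 104 + 3·8 = 128, so E = 64, V = 2E/4 = 32, F = 26 + 8 = 34.

8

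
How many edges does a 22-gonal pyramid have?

44

A pyramid on an n-gon base has one n-gon and n triangles: V = 22 + 1 = 23, E = 2·22 = 44, F = 22 + 1 = 23.
Check: V − E + F = 23 − 44 + 23 = 2.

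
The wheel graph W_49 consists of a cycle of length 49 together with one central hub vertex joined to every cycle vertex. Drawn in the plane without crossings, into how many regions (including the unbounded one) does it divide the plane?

W_49 has V = 49 + 1 = 50 vertices and E = 2·49 = 98 edges.
By Euler's formula F = 2 − V + E = 2 − 50 + 98 = 50.

50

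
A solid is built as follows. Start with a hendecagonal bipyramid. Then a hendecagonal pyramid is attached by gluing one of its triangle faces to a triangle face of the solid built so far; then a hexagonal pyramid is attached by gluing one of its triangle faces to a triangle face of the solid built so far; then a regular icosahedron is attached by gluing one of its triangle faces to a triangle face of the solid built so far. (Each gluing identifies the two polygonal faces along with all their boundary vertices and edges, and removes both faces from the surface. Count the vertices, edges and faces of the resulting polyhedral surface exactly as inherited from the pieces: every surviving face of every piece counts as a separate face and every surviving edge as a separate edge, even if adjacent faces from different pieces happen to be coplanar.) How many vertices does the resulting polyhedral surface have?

A hendecagonal bipyramid: V=13, E=33, F=22.
Attach a hendecagonal pyramid (V=12, E=22, F=12) along a 3-gon: merge 3 vertices and 3 edges, delete both glued faces → V=22, E=52, F=32.
Attach a hexagonal pyramid (V=7, E=12, F=7) along a 3-gon: merge 3 vertices and 3 edges, delete both glued faces → V=26, E=61, F=37.
Attach a regular icosahedron (V=12, E=30, F=20) along a 3-gon: merge 3 vertices and 3 edges, delete both glued faces → V=35, E=88, F=55.
Check: V − E + F = 35 − 88 + 55 = 2.

35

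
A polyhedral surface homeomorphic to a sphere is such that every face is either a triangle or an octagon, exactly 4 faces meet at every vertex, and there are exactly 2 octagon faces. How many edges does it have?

32

Let x be the number of triangles; then F = 2 + x.
Edge–face incidences: 2E = 8·2 + 3·x = 16 + 3x.
Every vertex has degree 4, so 4V = 2E.
Euler: V − E + F = 2 ⇒ (2E)/4 − E + (2 + x) = 2.
Multiply by 8: 2·(2E) − 4·(2E) + 8·(2 + x) = 16, i.e. 16 + 8x − 2·(16 + 3x) = 16.
Collecting terms: 2x − 16 = 16, so 2x = 32, so x = 16.
Then 2E = 16 + 3·16 = 64, so E = 32, V = 2E/4 = 16, F = 2 + 16 = 18.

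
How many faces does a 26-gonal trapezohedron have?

52

The n-trapezohedron (dual of the n-antiprism) has V = 2·26 + 2 = 54, E = 4·26 = 104, F = 2·26 = 52.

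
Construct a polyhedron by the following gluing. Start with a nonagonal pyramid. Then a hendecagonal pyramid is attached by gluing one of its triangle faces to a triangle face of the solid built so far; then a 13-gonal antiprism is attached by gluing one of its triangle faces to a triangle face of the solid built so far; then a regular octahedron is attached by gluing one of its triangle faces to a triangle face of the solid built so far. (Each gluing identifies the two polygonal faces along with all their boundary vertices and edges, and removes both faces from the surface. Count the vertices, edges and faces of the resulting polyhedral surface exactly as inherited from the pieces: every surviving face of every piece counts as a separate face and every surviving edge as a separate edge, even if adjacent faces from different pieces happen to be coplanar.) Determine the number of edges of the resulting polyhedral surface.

A nonagonal pyramid: V=10, E=18, F=10.
Attach a hendecagonal pyramid (V=12, E=22, F=12) along a 3-gon: merge 3 vertices and 3 edges, delete both glued faces → V=19, E=37, F=20.
Attach a 13-gonal antiprism (V=26, E=52, F=28) along a 3-gon: merge 3 vertices and 3 edges, delete both glued faces → V=42, E=86, F=46.
Attach a regular octahedron (V=6, E=12, F=8) along a 3-gon: merge 3 vertices and 3 edges, delete both glued faces → V=45, E=95, F=52.
Check: V − E + F = 45 − 95 + 52 = 2.

95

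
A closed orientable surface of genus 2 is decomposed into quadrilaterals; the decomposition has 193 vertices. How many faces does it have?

χ = 2 − 2·2 = -2, and every face is a square so 4F = 2E.
V − E + F = -2 with E = 4F/2 gives 193 − (4/2 − 1)·F = -2, so F = 195 and E = 390.

195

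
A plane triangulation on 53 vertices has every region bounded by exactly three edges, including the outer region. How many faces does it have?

102

In a plane triangulation 3F = 2E and V − E + F = 2, so F = 2V − 4 = 2·53 − 4 = 102.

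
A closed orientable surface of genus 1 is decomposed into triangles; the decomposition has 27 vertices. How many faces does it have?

54

χ = 2 − 2·1 = 0, and every face is a triangle so 3F = 2E.
V − E + F = 0 with E = 3F/2 gives 27 − (3/2 − 1)·F = 0, so F = 54 and E = 81.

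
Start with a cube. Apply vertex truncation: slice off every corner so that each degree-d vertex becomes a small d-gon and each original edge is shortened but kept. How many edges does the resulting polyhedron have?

The base solid has V = 8, E = 12, F = 6.
Truncation replaces each original edge-end by a new vertex, so V′ = 2E = 24.
Each original edge survives, and each old vertex of degree d contributes d new edges; summing degrees gives Σd = 2E, so E′ = E + 2E = 3E = 36.
Each original face survives and each original vertex becomes one new face: F′ = F + V = 14.

36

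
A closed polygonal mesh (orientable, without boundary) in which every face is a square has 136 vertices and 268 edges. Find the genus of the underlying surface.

0

Every face is a square and each edge borders two faces, so 4F = 2·268, giving F = 134.
χ = V − E + F = 136 − 268 + 134 = 2.
For a closed orientable surface χ = 2 − 2g, so g = (2 − (2))/2 = 0.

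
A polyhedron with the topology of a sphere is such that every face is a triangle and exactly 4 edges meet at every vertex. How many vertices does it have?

6

Each face has 3 edges and each edge borders two faces, so 2E = 3F.
Each vertex has degree 4, so 4V = 2E and hence V = 3F/4.
Euler: V − E + F = 2 ⇒ (3F/4) − (3F/2) + F = 2.
Multiply by 8: (6 − 12 + 8)F = 16, i.e. 2F = 16.
So F = 8, E = 3·8/2 = 12, V = 3·8/4 = 6.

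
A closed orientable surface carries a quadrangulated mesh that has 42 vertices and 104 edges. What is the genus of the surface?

6

Every face is a square and each edge borders two faces, so 4F = 2·104, giving F = 52.
χ = V − E + F = 42 − 104 + 52 = -10.
For a closed orientable surface χ = 2 − 2g, so g = (2 − (-10))/2 = 6.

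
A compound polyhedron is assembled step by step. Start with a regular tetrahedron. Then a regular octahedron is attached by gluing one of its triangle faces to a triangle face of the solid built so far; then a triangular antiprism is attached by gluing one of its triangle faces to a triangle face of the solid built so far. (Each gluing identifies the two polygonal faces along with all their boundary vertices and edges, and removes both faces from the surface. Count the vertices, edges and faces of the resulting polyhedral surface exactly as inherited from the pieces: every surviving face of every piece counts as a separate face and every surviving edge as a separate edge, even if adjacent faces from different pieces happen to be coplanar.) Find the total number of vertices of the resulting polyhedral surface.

A regular tetrahedron: V=4, E=6, F=4.
Attach a regular octahedron (V=6, E=12, F=8) along a 3-gon: merge 3 vertices and 3 edges, delete both glued faces → V=7, E=15, F=10.
Attach a triangular antiprism (V=6, E=12, F=8) along a 3-gon: merge 3 vertices and 3 edges, delete both glued faces → V=10, E=24, F=16.
Check: V − E + F = 10 − 24 + 16 = 2.

10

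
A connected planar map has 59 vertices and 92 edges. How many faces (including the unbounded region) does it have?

Euler's formula for a connected plane graph: V − E + F = 2, so F = 2 − 59 + 92 = 35.

35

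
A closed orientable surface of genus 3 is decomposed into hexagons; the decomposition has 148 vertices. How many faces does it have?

χ = 2 − 2·3 = -4, and every face is a hexagon so 6F = 2E.
V − E + F = -4 with E = 6F/2 gives 148 − (6/2 − 1)·F = -4, so F = 76 and E = 228.

76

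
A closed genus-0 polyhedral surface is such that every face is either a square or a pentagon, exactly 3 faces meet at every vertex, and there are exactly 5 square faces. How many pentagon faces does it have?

Let x be the number of pentagons; then F = 5 + x.
Edge–face incidences: 2E = 4·5 + 5·x = 20 + 5x.
Every vertex has degree 3, so 3V = 2E.
Euler: V − E + F = 2 ⇒ (2E)/3 − E + (5 + x) = 2.
Multiply by 6: 2·(2E) − 3·(2E) + 6·(5 + x) = 12, i.e. 30 + 6x − (20 + 5x) = 12.
Collecting terms: x + 10 = 12, so x = 2.
Then 2E = 20 + 5·2 = 30, so E = 15, V = 2E/3 = 10, F = 5 + 2 = 7.

2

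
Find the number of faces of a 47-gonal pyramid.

A pyramid on an n-gon base has one n-gon and n triangles: V = 47 + 1 = 48, E = 2·47 = 94, F = 47 + 1 = 48.

48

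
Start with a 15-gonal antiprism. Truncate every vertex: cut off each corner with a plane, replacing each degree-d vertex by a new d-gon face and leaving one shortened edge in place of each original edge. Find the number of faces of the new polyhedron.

The base solid has V = 30, E = 60, F = 32.
Truncation replaces each original edge-end by a new vertex, so V′ = 2E = 120.
Each original edge survives, and each old vertex of degree d contributes d new edges; summing degrees gives Σd = 2E, so E′ = E + 2E = 3E = 180.
Each original face survives and each original vertex becomes one new face: F′ = F + V = 62.

62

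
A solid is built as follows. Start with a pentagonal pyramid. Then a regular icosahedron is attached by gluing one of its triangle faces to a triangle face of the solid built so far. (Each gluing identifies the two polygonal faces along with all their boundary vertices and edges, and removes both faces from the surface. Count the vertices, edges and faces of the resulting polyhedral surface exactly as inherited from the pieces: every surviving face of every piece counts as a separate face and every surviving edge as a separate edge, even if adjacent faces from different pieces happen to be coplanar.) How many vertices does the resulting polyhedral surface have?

15

A pentagonal pyramid: V=6, E=10, F=6.
Attach a regular icosahedron (V=12, E=30, F=20) along a 3-gon: merge 3 vertices and 3 edges, delete both glued faces → V=15, E=37, F=24.
Check: V − E + F = 15 − 37 + 24 = 2.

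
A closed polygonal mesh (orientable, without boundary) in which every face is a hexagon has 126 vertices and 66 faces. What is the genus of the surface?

4

Every face is a hexagon, so 2E = 6·66 = 396, giving E = 198.
χ = V − E + F = 126 − 198 + 66 = -6.
For a closed orientable surface χ = 2 − 2g, so g = (2 − (-6))/2 = 4.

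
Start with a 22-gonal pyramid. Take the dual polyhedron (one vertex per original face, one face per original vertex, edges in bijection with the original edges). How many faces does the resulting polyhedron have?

The base solid has V = 23, E = 44, F = 23.
The dual swaps V and F and preserves E: V′ = F = 23, E′ = E = 44, F′ = V = 23.

23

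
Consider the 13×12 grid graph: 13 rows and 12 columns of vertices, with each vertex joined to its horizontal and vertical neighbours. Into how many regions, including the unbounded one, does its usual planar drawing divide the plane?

The grid has V = 13·12 = 156 vertices and E = 13·11 + 12·12 = 287 edges.
F = 2 − V + E = 2 − 156 + 287 = 133.

133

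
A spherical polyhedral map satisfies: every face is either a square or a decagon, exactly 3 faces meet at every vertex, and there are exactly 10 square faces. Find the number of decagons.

Let x be the number of decagons; then F = 10 + x.
Edge–face incidences: 2E = 4·10 + 10·x = 40 + 10x.
Every vertex has degree 3, so 3V = 2E.
Euler: V − E + F = 2 ⇒ (2E)/3 − E + (10 + x) = 2.
Multiply by 6: 2·(2E) − 3·(2E) + 6·(10 + x) = 12, i.e. 60 + 6x − (40 + 10x) = 12.
Collecting terms: −4x + 20 = 12, so −4x = −8, so x = 2.
Then 2E = 40 + 10·2 = 60, so E = 30, V = 2E/3 = 20, F = 10 + 2 = 12.

2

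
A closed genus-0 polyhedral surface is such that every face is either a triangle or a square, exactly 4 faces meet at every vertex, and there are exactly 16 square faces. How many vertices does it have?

22

Let x be the number of triangles; then F = 16 + x.
Edge–face incidences: 2E = 4·16 + 3·x = 64 + 3x.
Every vertex has degree 4, so 4V = 2E.
Euler: V − E + F = 2 ⇒ (2E)/4 − E + (16 + x) = 2.
Multiply by 8: 2·(2E) − 4·(2E) + 8·(16 + x) = 16, i.e. 128 + 8x − 2·(64 + 3x) = 16.
Collecting terms: 2x = 16, so x = 8.
Then 2E = 64 + 3·8 = 88, so E = 44, V = 2E/4 = 22, F = 16 + 8 = 24.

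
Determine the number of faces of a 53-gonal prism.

55

A prism on an n-gon has two n-gon bases and n rectangular sides: V = 2·53 = 106, E = 3·53 = 159, F = 53 + 2 = 55.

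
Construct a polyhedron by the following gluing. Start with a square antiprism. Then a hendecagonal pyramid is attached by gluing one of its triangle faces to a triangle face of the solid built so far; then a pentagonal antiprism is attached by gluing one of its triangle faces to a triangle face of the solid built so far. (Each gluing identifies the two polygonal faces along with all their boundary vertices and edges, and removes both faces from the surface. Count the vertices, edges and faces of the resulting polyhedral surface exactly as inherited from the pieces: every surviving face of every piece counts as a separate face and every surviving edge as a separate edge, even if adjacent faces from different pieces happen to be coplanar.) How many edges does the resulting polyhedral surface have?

A square antiprism: V=8, E=16, F=10.
Attach a hendecagonal pyramid (V=12, E=22, F=12) along a 3-gon: merge 3 vertices and 3 edges, delete both glued faces → V=17, E=35, F=20.
Attach a pentagonal antiprism (V=10, E=20, F=12) along a 3-gon: merge 3 vertices and 3 edges, delete both glued faces → V=24, E=52, F=30.
Check: V − E + F = 24 − 52 + 30 = 2.

52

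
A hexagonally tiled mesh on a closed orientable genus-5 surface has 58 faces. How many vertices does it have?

χ = 2 − 2·5 = -8, and every face is a hexagon so 6F = 2E.
E = 6·58/2 = 174. Then V = -8 + E − F = -8 + 174 − 58 = 108.

108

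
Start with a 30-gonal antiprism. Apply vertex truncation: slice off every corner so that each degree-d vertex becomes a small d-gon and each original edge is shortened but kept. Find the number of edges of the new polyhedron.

The base solid has V = 60, E = 120, F = 62.
Truncation replaces each original edge-end by a new vertex, so V′ = 2E = 240.
Each original edge survives, and each old vertex of degree d contributes d new edges; summing degrees gives Σd = 2E, so E′ = E + 2E = 3E = 360.
Each original face survives and each original vertex becomes one new face: F′ = F + V = 122.

360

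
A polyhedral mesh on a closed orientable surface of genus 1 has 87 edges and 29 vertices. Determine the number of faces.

58

For a closed orientable surface of genus 1, χ = 2 − 2·1 = 0.
F = 0 − V + E = 0 − 29 + 87 = 58.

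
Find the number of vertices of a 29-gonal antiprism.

An antiprism on an n-gon has two n-gon caps and 2n triangles: V = 2·29 = 58, E = 4·29 = 116, F = 2·29 + 2 = 60.

58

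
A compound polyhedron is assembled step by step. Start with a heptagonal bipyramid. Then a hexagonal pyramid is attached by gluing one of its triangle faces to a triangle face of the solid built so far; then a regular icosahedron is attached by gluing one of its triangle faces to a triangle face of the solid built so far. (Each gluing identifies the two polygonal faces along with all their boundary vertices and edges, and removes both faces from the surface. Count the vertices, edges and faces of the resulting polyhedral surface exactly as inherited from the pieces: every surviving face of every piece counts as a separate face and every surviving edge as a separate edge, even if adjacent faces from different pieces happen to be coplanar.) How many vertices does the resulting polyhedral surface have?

A heptagonal bipyramid: V=9, E=21, F=14.
Attach a hexagonal pyramid (V=7, E=12, F=7) along a 3-gon: merge 3 vertices and 3 edges, delete both glued faces → V=13, E=30, F=19.
Attach a regular icosahedron (V=12, E=30, F=20) along a 3-gon: merge 3 vertices and 3 edges, delete both glued faces → V=22, E=57, F=37.
Check: V − E + F = 22 − 57 + 37 = 2.

22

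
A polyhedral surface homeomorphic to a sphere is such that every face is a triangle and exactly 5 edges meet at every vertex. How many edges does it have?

Each face has 3 edges and each edge borders two faces, so 2E = 3F.
Each vertex has degree 5, so 5V = 2E and hence V = 3F/5.
Euler: V − E + F = 2 ⇒ (3F/5) − (3F/2) + F = 2.
Multiply by 10: (6 − 15 + 10)F = 20, i.e. 1F = 20.
So F = 20, E = 3·20/2 = 30, V = 3·20/5 = 12.

30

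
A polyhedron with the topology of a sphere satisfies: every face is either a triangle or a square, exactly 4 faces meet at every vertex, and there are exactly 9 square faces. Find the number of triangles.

8

Let x be the number of triangles; then F = 9 + x.
Edge–face incidences: 2E = 4·9 + 3·x = 36 + 3x.
Every vertex has degree 4, so 4V = 2E.
Euler: V − E + F = 2 ⇒ (2E)/4 − E + (9 + x) = 2.
Multiply by 8: 2·(2E) − 4·(2E) + 8·(9 + x) = 16, i.e. 72 + 8x − 2·(36 + 3x) = 16.
Collecting terms: 2x = 16, so x = 8.
Then 2E = 36 + 3·8 = 60, so E = 30, V = 2E/4 = 15, F = 9 + 8 = 17.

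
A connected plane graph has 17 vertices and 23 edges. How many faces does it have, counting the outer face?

Euler's formula for a connected plane graph: V − E + F = 2, so F = 2 − 17 + 23 = 8.

8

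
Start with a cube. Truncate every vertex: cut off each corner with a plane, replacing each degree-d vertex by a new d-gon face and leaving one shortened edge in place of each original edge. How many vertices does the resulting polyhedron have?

24

The base solid has V = 8, E = 12, F = 6.
Truncation replaces each original edge-end by a new vertex, so V′ = 2E = 24.
Each original edge survives, and each old vertex of degree d contributes d new edges; summing degrees gives Σd = 2E, so E′ = E + 2E = 3E = 36.
Each original face survives and each original vertex becomes one new face: F′ = F + V = 14.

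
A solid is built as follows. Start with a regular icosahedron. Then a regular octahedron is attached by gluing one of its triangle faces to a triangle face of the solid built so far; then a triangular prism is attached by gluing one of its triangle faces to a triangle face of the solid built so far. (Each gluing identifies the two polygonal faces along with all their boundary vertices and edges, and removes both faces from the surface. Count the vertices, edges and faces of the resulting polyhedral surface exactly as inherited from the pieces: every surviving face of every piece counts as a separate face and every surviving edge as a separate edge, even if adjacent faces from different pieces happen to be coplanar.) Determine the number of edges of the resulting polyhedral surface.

45

A regular icosahedron: V=12, E=30, F=20.
Attach a regular octahedron (V=6, E=12, F=8) along a 3-gon: merge 3 vertices and 3 edges, delete both glued faces → V=15, E=39, F=26.
Attach a triangular prism (V=6, E=9, F=5) along a 3-gon: merge 3 vertices and 3 edges, delete both glued faces → V=18, E=45, F=29.
Check: V − E + F = 18 − 45 + 29 = 2.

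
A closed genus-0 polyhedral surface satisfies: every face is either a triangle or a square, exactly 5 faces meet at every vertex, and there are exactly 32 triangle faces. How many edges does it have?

60

Let x be the number of squares; then F = 32 + x.
Edge–face incidences: 2E = 3·32 + 4·x = 96 + 4x.
Every vertex has degree 5, so 5V = 2E.
Euler: V − E + F = 2 ⇒ (2E)/5 − E + (32 + x) = 2.
Multiply by 10: 2·(2E) − 5·(2E) + 10·(32 + x) = 20, i.e. 320 + 10x − 3·(96 + 4x) = 20.
Collecting terms: −2x + 32 = 20, so −2x = −12, so x = 6.
Then 2E = 96 + 4·6 = 120, so E = 60, V = 2E/5 = 24, F = 32 + 6 = 38.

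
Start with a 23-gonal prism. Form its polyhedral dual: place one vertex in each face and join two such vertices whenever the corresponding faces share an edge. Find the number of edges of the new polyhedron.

69

The base solid has V = 46, E = 69, F = 25.
The dual swaps V and F and preserves E: V′ = F = 25, E′ = E = 69, F′ = V = 46.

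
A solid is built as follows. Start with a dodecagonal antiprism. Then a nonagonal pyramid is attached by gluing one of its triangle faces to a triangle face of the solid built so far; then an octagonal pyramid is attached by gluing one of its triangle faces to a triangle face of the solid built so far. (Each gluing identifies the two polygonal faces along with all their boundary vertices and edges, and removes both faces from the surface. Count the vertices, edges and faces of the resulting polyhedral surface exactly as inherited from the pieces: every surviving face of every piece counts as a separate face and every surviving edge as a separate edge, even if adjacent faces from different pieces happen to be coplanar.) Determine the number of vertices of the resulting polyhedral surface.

A dodecagonal antiprism: V=24, E=48, F=26.
Attach a nonagonal pyramid (V=10, E=18, F=10) along a 3-gon: merge 3 vertices and 3 edges, delete both glued faces → V=31, E=63, F=34.
Attach an octagonal pyramid (V=9, E=16, F=9) along a 3-gon: merge 3 vertices and 3 edges, delete both glued faces → V=37, E=76, F=41.
Check: V − E + F = 37 − 76 + 41 = 2.

37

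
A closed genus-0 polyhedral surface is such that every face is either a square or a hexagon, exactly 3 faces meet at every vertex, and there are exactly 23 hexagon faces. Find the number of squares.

Let x be the number of squares; then F = 23 + x.
Edge–face incidences: 2E = 6·23 + 4·x = 138 + 4x.
Every vertex has degree 3, so 3V = 2E.
Euler: V − E + F = 2 ⇒ (2E)/3 − E + (23 + x) = 2.
Multiply by 6: 2·(2E) − 3·(2E) + 6·(23 + x) = 12, i.e. 138 + 6x − (138 + 4x) = 12.
Collecting terms: 2x = 12, so x = 6.
Then 2E = 138 + 4·6 = 162, so E = 81, V = 2E/3 = 54, F = 23 + 6 = 29.

6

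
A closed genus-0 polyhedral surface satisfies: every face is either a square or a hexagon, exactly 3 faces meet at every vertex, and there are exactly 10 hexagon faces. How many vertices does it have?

Let x be the number of squares; then F = 10 + x.
Edge–face incidences: 2E = 6·10 + 4·x = 60 + 4x.
Every vertex has degree 3, so 3V = 2E.
Euler: V − E + F = 2 ⇒ (2E)/3 − E + (10 + x) = 2.
Multiply by 6: 2·(2E) − 3·(2E) + 6·(10 + x) = 12, i.e. 60 + 6x − (60 + 4x) = 12.
Collecting terms: 2x = 12, so x = 6.
Then 2E = 60 + 4·6 = 84, so E = 42, V = 2E/3 = 28, F = 10 + 6 = 16.

28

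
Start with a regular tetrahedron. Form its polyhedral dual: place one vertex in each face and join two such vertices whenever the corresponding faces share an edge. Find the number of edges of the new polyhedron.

6

The base solid has V = 4, E = 6, F = 4.
The dual swaps V and F and preserves E: V′ = F = 4, E′ = E = 6, F′ = V = 4.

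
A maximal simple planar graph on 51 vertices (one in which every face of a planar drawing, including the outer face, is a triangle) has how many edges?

147

In a plane triangulation 3F = 2E and V − E + F = 2, so E = 3V − 6 = 3·51 − 6 = 147.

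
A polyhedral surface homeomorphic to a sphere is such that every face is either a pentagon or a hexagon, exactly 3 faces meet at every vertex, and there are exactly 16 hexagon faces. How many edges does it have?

78

Let x be the number of pentagons; then F = 16 + x.
Edge–face incidences: 2E = 6·16 + 5·x = 96 + 5x.
Every vertex has degree 3, so 3V = 2E.
Euler: V − E + F = 2 ⇒ (2E)/3 − E + (16 + x) = 2.
Multiply by 6: 2·(2E) − 3·(2E) + 6·(16 + x) = 12, i.e. 96 + 6x − (96 + 5x) = 12.
Collecting terms: x = 12.
Then 2E = 96 + 5·12 = 156, so E = 78, V = 2E/3 = 52, F = 16 + 12 = 28.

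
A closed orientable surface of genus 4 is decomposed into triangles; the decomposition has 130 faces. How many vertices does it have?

χ = 2 − 2·4 = -6, and every face is a triangle so 3F = 2E.
E = 3·130/2 = 195. Then V = -6 + E − F = -6 + 195 − 130 = 59.

59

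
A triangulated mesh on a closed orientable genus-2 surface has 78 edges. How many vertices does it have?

24

χ = 2 − 2·2 = -2, and every face is a triangle so 3F = 2E.
F = 2E/3 = 52. Then V = -2 + E − F = -2 + 78 − 52 = 24.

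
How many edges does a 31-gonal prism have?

93

A prism on an n-gon has two n-gon bases and n rectangular sides: V = 2·31 = 62, E = 3·31 = 93, F = 31 + 2 = 33.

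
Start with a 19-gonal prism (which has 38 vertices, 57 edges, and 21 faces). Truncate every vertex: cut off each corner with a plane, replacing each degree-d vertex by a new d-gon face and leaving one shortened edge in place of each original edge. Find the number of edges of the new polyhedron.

171

Truncation replaces each original edge-end by a new vertex, so V′ = 2E = 114.
Each original edge survives, and each old vertex of degree d contributes d new edges; summing degrees gives Σd = 2E, so E′ = E + 2E = 3E = 171.
Each original face survives and each original vertex becomes one new face: F′ = F + V = 59.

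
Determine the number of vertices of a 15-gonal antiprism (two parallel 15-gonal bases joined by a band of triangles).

An antiprism on an n-gon has two n-gon caps and 2n triangles: V = 2·15 = 30, E = 4·15 = 60, F = 2·15 + 2 = 32.
Check: V − E + F = 30 − 60 + 32 = 2.

30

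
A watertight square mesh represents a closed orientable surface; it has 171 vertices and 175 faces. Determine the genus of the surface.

3

Every face is a square, so 2E = 4·175 = 700, giving E = 350.
χ = V − E + F = 171 − 350 + 175 = -4.
For a closed orientable surface χ = 2 − 2g, so g = (2 − (-4))/2 = 3.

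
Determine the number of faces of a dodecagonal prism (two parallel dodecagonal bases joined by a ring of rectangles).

14

A prism on an n-gon has two n-gon bases and n rectangular sides: V = 2·12 = 24, E = 3·12 = 36, F = 12 + 2 = 14.
Check: V − E + F = 24 − 36 + 14 = 2.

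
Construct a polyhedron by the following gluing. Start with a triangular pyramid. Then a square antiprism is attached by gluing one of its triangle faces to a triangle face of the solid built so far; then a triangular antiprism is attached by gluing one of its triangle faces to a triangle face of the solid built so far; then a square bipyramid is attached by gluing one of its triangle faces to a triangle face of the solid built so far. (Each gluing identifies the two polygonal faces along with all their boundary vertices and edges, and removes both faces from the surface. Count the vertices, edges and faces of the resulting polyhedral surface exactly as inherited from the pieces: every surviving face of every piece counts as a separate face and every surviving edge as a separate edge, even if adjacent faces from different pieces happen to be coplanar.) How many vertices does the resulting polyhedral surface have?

A triangular pyramid: V=4, E=6, F=4.
Attach a square antiprism (V=8, E=16, F=10) along a 3-gon: merge 3 vertices and 3 edges, delete both glued faces → V=9, E=19, F=12.
Attach a triangular antiprism (V=6, E=12, F=8) along a 3-gon: merge 3 vertices and 3 edges, delete both glued faces → V=12, E=28, F=18.
Attach a square bipyramid (V=6, E=12, F=8) along a 3-gon: merge 3 vertices and 3 edges, delete both glued faces → V=15, E=37, F=24.
Check: V − E + F = 15 − 37 + 24 = 2.

15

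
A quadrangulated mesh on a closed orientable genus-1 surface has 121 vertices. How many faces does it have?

121

χ = 2 − 2·1 = 0, and every face is a square so 4F = 2E.
V − E + F = 0 with E = 4F/2 gives 121 − (4/2 − 1)·F = 0, so F = 121 and E = 242.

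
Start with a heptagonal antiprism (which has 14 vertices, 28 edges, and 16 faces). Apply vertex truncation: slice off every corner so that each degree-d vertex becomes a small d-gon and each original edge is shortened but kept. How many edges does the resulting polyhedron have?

Truncation replaces each original edge-end by a new vertex, so V′ = 2E = 56.
Each original edge survives, and each old vertex of degree d contributes d new edges; summing degrees gives Σd = 2E, so E′ = E + 2E = 3E = 84.
Each original face survives and each original vertex becomes one new face: F′ = F + V = 30.

84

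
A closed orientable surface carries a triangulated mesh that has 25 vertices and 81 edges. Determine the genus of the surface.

Every face is a triangle and each edge borders two faces, so 3F = 2·81, giving F = 54.
χ = V − E + F = 25 − 81 + 54 = -2.
For a closed orientable surface χ = 2 − 2g, so g = (2 − (-2))/2 = 2.

2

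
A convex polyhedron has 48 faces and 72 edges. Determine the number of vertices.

26

Here V − E + F = 2.
V = 2 + E − F = 2 + 72 − 48 = 26.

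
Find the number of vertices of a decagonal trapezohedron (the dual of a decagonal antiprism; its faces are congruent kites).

22

The n-trapezohedron (dual of the n-antiprism) has V = 2·10 + 2 = 22, E = 4·10 = 40, F = 2·10 = 20.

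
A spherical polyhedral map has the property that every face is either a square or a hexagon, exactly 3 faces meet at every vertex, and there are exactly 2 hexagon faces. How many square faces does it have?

Let x be the number of squares; then F = 2 + x.
Edge–face incidences: 2E = 6·2 + 4·x = 12 + 4x.
Every vertex has degree 3, so 3V = 2E.
Euler: V − E + F = 2 ⇒ (2E)/3 − E + (2 + x) = 2.
Multiply by 6: 2·(2E) − 3·(2E) + 6·(2 + x) = 12, i.e. 12 + 6x − (12 + 4x) = 12.
Collecting terms: 2x = 12, so x = 6.
Then 2E = 12 + 4·6 = 36, so E = 18, V = 2E/3 = 12, F = 2 + 6 = 8.

6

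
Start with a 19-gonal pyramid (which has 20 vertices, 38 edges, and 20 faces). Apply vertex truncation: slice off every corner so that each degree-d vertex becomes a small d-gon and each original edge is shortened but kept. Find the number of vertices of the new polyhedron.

Truncation replaces each original edge-end by a new vertex, so V′ = 2E = 76.
Each original edge survives, and each old vertex of degree d contributes d new edges; summing degrees gives Σd = 2E, so E′ = E + 2E = 3E = 114.
Each original face survives and each original vertex becomes one new face: F′ = F + V = 40.

76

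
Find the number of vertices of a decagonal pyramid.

A pyramid on an n-gon base has one n-gon and n triangles: V = 10 + 1 = 11, E = 2·10 = 20, F = 10 + 1 = 11.

11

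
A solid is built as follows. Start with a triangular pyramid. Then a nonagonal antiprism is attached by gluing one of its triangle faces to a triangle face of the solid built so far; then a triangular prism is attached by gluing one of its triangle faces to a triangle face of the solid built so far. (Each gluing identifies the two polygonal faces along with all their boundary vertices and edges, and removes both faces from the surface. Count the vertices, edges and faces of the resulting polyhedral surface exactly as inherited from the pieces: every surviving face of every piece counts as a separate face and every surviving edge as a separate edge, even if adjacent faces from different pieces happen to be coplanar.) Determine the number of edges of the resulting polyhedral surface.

A triangular pyramid: V=4, E=6, F=4.
Attach a nonagonal antiprism (V=18, E=36, F=20) along a 3-gon: merge 3 vertices and 3 edges, delete both glued faces → V=19, E=39, F=22.
Attach a triangular prism (V=6, E=9, F=5) along a 3-gon: merge 3 vertices and 3 edges, delete both glued faces → V=22, E=45, F=25.
Check: V − E + F = 22 − 45 + 25 = 2.

45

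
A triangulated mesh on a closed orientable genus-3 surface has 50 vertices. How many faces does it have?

χ = 2 − 2·3 = -4, and every face is a triangle so 3F = 2E.
V − E + F = -4 with E = 3F/2 gives 50 − (3/2 − 1)·F = -4, so F = 108 and E = 162.

108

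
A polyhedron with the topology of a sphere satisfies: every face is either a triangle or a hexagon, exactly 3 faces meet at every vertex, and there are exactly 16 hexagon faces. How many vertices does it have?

36

Let x be the number of triangles; then F = 16 + x.
Edge–face incidences: 2E = 6·16 + 3·x = 96 + 3x.
Every vertex has degree 3, so 3V = 2E.
Euler: V − E + F = 2 ⇒ (2E)/3 − E + (16 + x) = 2.
Multiply by 6: 2·(2E) − 3·(2E) + 6·(16 + x) = 12, i.e. 96 + 6x − (96 + 3x) = 12.
Collecting terms: 3x = 12, so x = 4.
Then 2E = 96 + 3·4 = 108, so E = 54, V = 2E/3 = 36, F = 16 + 4 = 20.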